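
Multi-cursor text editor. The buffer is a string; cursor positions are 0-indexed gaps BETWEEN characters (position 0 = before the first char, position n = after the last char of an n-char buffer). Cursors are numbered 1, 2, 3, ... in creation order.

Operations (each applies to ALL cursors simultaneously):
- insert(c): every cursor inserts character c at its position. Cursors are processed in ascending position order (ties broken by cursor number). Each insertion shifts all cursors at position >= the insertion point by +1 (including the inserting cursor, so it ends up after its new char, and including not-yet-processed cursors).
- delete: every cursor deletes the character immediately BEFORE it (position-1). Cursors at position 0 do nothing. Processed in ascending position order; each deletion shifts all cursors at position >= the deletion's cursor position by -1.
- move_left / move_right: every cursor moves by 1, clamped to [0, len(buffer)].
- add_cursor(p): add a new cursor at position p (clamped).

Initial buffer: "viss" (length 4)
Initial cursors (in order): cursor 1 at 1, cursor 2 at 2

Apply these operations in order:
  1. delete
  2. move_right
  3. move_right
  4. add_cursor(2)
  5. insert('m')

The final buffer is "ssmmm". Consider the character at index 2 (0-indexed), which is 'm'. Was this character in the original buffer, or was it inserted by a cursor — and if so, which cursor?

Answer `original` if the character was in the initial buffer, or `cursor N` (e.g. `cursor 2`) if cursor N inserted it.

Answer: cursor 1

Derivation:
After op 1 (delete): buffer="ss" (len 2), cursors c1@0 c2@0, authorship ..
After op 2 (move_right): buffer="ss" (len 2), cursors c1@1 c2@1, authorship ..
After op 3 (move_right): buffer="ss" (len 2), cursors c1@2 c2@2, authorship ..
After op 4 (add_cursor(2)): buffer="ss" (len 2), cursors c1@2 c2@2 c3@2, authorship ..
After op 5 (insert('m')): buffer="ssmmm" (len 5), cursors c1@5 c2@5 c3@5, authorship ..123
Authorship (.=original, N=cursor N): . . 1 2 3
Index 2: author = 1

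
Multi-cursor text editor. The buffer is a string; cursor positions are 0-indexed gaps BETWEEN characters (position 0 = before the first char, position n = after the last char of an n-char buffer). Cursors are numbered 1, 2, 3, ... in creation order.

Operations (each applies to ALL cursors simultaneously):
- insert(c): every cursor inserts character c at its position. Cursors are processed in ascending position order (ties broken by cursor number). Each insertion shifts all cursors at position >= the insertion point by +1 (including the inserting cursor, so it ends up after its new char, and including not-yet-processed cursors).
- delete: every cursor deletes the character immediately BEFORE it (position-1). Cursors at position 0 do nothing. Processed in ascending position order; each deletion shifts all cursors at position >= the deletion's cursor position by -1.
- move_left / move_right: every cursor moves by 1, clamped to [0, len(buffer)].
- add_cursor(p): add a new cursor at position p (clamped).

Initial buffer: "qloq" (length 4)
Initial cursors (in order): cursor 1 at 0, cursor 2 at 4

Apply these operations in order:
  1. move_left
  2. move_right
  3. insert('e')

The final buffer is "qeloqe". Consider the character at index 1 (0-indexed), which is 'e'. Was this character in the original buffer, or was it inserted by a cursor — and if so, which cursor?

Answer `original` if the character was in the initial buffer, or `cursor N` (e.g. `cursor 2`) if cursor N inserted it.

Answer: cursor 1

Derivation:
After op 1 (move_left): buffer="qloq" (len 4), cursors c1@0 c2@3, authorship ....
After op 2 (move_right): buffer="qloq" (len 4), cursors c1@1 c2@4, authorship ....
After op 3 (insert('e')): buffer="qeloqe" (len 6), cursors c1@2 c2@6, authorship .1...2
Authorship (.=original, N=cursor N): . 1 . . . 2
Index 1: author = 1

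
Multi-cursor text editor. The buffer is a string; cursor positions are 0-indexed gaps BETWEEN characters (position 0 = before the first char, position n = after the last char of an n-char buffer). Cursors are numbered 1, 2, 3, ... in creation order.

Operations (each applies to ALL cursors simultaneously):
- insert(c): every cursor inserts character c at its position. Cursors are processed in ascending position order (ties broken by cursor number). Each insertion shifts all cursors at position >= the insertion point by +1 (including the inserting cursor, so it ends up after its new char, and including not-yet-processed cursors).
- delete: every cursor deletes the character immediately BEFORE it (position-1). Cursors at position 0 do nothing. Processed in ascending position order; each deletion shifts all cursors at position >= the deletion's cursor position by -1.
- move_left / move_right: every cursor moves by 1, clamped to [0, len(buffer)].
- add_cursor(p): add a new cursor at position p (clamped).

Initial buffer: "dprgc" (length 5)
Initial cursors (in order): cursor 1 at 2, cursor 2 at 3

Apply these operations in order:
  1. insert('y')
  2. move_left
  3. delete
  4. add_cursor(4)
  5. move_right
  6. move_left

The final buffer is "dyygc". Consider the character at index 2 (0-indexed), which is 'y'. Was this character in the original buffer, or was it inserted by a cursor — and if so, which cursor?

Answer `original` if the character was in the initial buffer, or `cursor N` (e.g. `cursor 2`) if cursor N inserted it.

Answer: cursor 2

Derivation:
After op 1 (insert('y')): buffer="dpyrygc" (len 7), cursors c1@3 c2@5, authorship ..1.2..
After op 2 (move_left): buffer="dpyrygc" (len 7), cursors c1@2 c2@4, authorship ..1.2..
After op 3 (delete): buffer="dyygc" (len 5), cursors c1@1 c2@2, authorship .12..
After op 4 (add_cursor(4)): buffer="dyygc" (len 5), cursors c1@1 c2@2 c3@4, authorship .12..
After op 5 (move_right): buffer="dyygc" (len 5), cursors c1@2 c2@3 c3@5, authorship .12..
After op 6 (move_left): buffer="dyygc" (len 5), cursors c1@1 c2@2 c3@4, authorship .12..
Authorship (.=original, N=cursor N): . 1 2 . .
Index 2: author = 2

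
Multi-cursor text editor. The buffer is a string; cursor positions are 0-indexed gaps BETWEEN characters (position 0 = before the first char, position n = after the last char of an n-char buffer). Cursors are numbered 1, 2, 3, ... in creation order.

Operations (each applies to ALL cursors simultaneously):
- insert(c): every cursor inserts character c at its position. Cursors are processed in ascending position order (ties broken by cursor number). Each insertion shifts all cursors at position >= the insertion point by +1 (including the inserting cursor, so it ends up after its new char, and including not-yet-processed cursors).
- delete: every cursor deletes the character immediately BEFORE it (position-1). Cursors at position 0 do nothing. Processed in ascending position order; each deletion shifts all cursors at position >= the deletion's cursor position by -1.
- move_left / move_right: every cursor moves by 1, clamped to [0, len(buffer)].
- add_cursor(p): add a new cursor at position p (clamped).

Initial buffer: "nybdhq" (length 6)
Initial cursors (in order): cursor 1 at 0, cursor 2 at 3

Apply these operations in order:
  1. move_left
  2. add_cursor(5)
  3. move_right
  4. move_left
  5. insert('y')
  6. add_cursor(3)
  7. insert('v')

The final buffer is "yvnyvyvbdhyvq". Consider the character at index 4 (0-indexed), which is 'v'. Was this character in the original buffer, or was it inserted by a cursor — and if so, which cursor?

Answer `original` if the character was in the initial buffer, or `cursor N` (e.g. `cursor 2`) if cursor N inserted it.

Answer: cursor 4

Derivation:
After op 1 (move_left): buffer="nybdhq" (len 6), cursors c1@0 c2@2, authorship ......
After op 2 (add_cursor(5)): buffer="nybdhq" (len 6), cursors c1@0 c2@2 c3@5, authorship ......
After op 3 (move_right): buffer="nybdhq" (len 6), cursors c1@1 c2@3 c3@6, authorship ......
After op 4 (move_left): buffer="nybdhq" (len 6), cursors c1@0 c2@2 c3@5, authorship ......
After op 5 (insert('y')): buffer="ynyybdhyq" (len 9), cursors c1@1 c2@4 c3@8, authorship 1..2...3.
After op 6 (add_cursor(3)): buffer="ynyybdhyq" (len 9), cursors c1@1 c4@3 c2@4 c3@8, authorship 1..2...3.
After op 7 (insert('v')): buffer="yvnyvyvbdhyvq" (len 13), cursors c1@2 c4@5 c2@7 c3@12, authorship 11..422...33.
Authorship (.=original, N=cursor N): 1 1 . . 4 2 2 . . . 3 3 .
Index 4: author = 4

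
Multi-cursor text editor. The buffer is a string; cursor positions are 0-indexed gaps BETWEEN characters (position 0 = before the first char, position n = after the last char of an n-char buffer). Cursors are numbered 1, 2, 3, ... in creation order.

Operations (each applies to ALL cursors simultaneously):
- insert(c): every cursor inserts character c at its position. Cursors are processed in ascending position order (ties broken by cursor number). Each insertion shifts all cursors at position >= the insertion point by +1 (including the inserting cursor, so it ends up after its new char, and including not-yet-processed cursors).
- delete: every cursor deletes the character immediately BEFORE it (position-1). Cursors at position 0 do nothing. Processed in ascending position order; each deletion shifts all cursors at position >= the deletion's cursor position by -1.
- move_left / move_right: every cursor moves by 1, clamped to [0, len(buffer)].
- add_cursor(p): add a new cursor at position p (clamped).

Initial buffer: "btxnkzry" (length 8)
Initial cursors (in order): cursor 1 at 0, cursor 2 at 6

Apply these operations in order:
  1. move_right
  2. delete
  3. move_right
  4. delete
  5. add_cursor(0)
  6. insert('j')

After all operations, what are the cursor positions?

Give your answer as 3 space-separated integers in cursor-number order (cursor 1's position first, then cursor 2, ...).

Answer: 2 7 2

Derivation:
After op 1 (move_right): buffer="btxnkzry" (len 8), cursors c1@1 c2@7, authorship ........
After op 2 (delete): buffer="txnkzy" (len 6), cursors c1@0 c2@5, authorship ......
After op 3 (move_right): buffer="txnkzy" (len 6), cursors c1@1 c2@6, authorship ......
After op 4 (delete): buffer="xnkz" (len 4), cursors c1@0 c2@4, authorship ....
After op 5 (add_cursor(0)): buffer="xnkz" (len 4), cursors c1@0 c3@0 c2@4, authorship ....
After op 6 (insert('j')): buffer="jjxnkzj" (len 7), cursors c1@2 c3@2 c2@7, authorship 13....2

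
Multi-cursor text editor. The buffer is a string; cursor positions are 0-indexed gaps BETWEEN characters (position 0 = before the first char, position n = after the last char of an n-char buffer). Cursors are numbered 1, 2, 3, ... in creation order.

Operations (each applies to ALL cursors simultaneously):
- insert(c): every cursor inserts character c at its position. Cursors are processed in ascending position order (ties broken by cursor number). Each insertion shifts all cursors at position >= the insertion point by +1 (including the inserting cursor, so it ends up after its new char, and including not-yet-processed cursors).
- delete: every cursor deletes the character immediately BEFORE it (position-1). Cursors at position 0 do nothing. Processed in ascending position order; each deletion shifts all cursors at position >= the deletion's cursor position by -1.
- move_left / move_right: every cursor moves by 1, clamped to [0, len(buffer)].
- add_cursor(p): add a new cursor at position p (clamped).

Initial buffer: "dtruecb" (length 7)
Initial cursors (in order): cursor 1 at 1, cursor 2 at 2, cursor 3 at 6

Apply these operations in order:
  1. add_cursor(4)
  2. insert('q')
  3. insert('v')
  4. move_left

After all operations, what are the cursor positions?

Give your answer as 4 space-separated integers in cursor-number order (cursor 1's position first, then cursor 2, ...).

After op 1 (add_cursor(4)): buffer="dtruecb" (len 7), cursors c1@1 c2@2 c4@4 c3@6, authorship .......
After op 2 (insert('q')): buffer="dqtqruqecqb" (len 11), cursors c1@2 c2@4 c4@7 c3@10, authorship .1.2..4..3.
After op 3 (insert('v')): buffer="dqvtqvruqvecqvb" (len 15), cursors c1@3 c2@6 c4@10 c3@14, authorship .11.22..44..33.
After op 4 (move_left): buffer="dqvtqvruqvecqvb" (len 15), cursors c1@2 c2@5 c4@9 c3@13, authorship .11.22..44..33.

Answer: 2 5 13 9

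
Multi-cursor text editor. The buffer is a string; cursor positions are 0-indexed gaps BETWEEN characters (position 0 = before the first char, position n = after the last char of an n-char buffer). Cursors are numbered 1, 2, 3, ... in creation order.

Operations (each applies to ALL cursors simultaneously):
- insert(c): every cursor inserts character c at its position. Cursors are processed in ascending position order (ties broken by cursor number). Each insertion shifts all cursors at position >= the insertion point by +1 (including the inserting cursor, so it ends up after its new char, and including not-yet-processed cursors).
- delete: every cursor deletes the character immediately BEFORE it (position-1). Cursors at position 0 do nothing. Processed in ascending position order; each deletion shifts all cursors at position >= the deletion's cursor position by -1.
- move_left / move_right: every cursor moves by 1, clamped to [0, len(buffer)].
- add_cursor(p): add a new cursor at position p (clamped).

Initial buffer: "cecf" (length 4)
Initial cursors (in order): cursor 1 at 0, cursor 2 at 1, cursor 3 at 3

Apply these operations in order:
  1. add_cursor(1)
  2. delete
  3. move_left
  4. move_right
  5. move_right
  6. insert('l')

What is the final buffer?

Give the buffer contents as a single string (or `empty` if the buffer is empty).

After op 1 (add_cursor(1)): buffer="cecf" (len 4), cursors c1@0 c2@1 c4@1 c3@3, authorship ....
After op 2 (delete): buffer="ef" (len 2), cursors c1@0 c2@0 c4@0 c3@1, authorship ..
After op 3 (move_left): buffer="ef" (len 2), cursors c1@0 c2@0 c3@0 c4@0, authorship ..
After op 4 (move_right): buffer="ef" (len 2), cursors c1@1 c2@1 c3@1 c4@1, authorship ..
After op 5 (move_right): buffer="ef" (len 2), cursors c1@2 c2@2 c3@2 c4@2, authorship ..
After op 6 (insert('l')): buffer="efllll" (len 6), cursors c1@6 c2@6 c3@6 c4@6, authorship ..1234

Answer: efllll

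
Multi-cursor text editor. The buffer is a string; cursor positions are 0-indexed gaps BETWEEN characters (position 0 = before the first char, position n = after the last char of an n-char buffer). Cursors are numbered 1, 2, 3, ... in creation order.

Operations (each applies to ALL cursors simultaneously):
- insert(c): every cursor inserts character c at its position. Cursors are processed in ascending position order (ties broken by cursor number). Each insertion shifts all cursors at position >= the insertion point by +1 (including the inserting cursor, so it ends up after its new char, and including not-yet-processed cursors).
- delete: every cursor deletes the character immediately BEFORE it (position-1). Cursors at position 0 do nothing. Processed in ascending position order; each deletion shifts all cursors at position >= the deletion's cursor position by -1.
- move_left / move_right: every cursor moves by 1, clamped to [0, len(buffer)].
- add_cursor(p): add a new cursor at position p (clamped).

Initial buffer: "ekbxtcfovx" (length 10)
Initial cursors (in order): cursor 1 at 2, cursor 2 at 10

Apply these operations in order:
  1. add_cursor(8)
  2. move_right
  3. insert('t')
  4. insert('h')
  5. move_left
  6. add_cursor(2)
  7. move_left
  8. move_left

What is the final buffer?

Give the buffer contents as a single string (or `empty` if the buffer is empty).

After op 1 (add_cursor(8)): buffer="ekbxtcfovx" (len 10), cursors c1@2 c3@8 c2@10, authorship ..........
After op 2 (move_right): buffer="ekbxtcfovx" (len 10), cursors c1@3 c3@9 c2@10, authorship ..........
After op 3 (insert('t')): buffer="ekbtxtcfovtxt" (len 13), cursors c1@4 c3@11 c2@13, authorship ...1......3.2
After op 4 (insert('h')): buffer="ekbthxtcfovthxth" (len 16), cursors c1@5 c3@13 c2@16, authorship ...11......33.22
After op 5 (move_left): buffer="ekbthxtcfovthxth" (len 16), cursors c1@4 c3@12 c2@15, authorship ...11......33.22
After op 6 (add_cursor(2)): buffer="ekbthxtcfovthxth" (len 16), cursors c4@2 c1@4 c3@12 c2@15, authorship ...11......33.22
After op 7 (move_left): buffer="ekbthxtcfovthxth" (len 16), cursors c4@1 c1@3 c3@11 c2@14, authorship ...11......33.22
After op 8 (move_left): buffer="ekbthxtcfovthxth" (len 16), cursors c4@0 c1@2 c3@10 c2@13, authorship ...11......33.22

Answer: ekbthxtcfovthxth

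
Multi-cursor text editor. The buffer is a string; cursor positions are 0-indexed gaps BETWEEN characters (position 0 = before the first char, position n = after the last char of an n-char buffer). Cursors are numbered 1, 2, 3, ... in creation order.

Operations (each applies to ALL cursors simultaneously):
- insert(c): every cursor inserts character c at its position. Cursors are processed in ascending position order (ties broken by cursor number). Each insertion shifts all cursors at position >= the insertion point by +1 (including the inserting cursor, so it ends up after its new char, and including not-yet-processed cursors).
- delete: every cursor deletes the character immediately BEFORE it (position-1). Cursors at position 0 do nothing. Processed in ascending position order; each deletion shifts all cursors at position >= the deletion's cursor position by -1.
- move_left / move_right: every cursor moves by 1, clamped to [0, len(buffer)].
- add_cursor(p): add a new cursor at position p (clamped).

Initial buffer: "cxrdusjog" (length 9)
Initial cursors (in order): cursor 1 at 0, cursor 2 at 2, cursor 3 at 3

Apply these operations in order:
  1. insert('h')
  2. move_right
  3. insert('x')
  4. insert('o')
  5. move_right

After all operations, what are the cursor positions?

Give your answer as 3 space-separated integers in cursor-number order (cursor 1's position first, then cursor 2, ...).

Answer: 5 10 14

Derivation:
After op 1 (insert('h')): buffer="hcxhrhdusjog" (len 12), cursors c1@1 c2@4 c3@6, authorship 1..2.3......
After op 2 (move_right): buffer="hcxhrhdusjog" (len 12), cursors c1@2 c2@5 c3@7, authorship 1..2.3......
After op 3 (insert('x')): buffer="hcxxhrxhdxusjog" (len 15), cursors c1@3 c2@7 c3@10, authorship 1.1.2.23.3.....
After op 4 (insert('o')): buffer="hcxoxhrxohdxousjog" (len 18), cursors c1@4 c2@9 c3@13, authorship 1.11.2.223.33.....
After op 5 (move_right): buffer="hcxoxhrxohdxousjog" (len 18), cursors c1@5 c2@10 c3@14, authorship 1.11.2.223.33.....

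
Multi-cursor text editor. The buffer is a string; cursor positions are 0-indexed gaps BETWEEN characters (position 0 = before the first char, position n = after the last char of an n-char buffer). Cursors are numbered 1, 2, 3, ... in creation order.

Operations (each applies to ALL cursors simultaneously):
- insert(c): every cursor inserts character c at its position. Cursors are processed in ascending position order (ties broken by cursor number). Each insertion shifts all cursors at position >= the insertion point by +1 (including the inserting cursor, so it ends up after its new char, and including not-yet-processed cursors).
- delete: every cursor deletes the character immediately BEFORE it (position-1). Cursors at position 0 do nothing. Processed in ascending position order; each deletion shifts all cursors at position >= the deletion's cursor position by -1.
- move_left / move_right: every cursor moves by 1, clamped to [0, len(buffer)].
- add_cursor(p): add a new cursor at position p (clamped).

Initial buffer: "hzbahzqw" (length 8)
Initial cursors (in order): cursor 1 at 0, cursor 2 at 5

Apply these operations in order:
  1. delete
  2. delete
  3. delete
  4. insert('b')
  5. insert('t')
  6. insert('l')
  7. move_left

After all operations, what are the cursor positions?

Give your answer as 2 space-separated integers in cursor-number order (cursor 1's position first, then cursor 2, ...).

After op 1 (delete): buffer="hzbazqw" (len 7), cursors c1@0 c2@4, authorship .......
After op 2 (delete): buffer="hzbzqw" (len 6), cursors c1@0 c2@3, authorship ......
After op 3 (delete): buffer="hzzqw" (len 5), cursors c1@0 c2@2, authorship .....
After op 4 (insert('b')): buffer="bhzbzqw" (len 7), cursors c1@1 c2@4, authorship 1..2...
After op 5 (insert('t')): buffer="bthzbtzqw" (len 9), cursors c1@2 c2@6, authorship 11..22...
After op 6 (insert('l')): buffer="btlhzbtlzqw" (len 11), cursors c1@3 c2@8, authorship 111..222...
After op 7 (move_left): buffer="btlhzbtlzqw" (len 11), cursors c1@2 c2@7, authorship 111..222...

Answer: 2 7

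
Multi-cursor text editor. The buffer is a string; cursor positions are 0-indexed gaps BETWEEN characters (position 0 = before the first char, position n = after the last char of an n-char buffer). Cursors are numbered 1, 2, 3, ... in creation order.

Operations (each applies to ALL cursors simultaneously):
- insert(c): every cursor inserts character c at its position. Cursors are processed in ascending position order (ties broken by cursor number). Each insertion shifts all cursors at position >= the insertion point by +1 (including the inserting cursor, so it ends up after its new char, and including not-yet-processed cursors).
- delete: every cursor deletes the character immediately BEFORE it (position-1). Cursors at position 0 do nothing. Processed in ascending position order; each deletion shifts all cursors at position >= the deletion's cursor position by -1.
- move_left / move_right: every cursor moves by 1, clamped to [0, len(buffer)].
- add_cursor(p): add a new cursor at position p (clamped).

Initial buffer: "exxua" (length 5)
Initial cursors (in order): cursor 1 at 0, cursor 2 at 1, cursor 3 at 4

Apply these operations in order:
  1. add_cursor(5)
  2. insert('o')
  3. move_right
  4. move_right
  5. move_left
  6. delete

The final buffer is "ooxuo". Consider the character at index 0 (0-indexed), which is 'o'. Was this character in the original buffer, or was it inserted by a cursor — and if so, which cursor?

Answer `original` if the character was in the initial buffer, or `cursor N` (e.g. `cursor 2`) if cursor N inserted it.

After op 1 (add_cursor(5)): buffer="exxua" (len 5), cursors c1@0 c2@1 c3@4 c4@5, authorship .....
After op 2 (insert('o')): buffer="oeoxxuoao" (len 9), cursors c1@1 c2@3 c3@7 c4@9, authorship 1.2...3.4
After op 3 (move_right): buffer="oeoxxuoao" (len 9), cursors c1@2 c2@4 c3@8 c4@9, authorship 1.2...3.4
After op 4 (move_right): buffer="oeoxxuoao" (len 9), cursors c1@3 c2@5 c3@9 c4@9, authorship 1.2...3.4
After op 5 (move_left): buffer="oeoxxuoao" (len 9), cursors c1@2 c2@4 c3@8 c4@8, authorship 1.2...3.4
After op 6 (delete): buffer="ooxuo" (len 5), cursors c1@1 c2@2 c3@4 c4@4, authorship 12..4
Authorship (.=original, N=cursor N): 1 2 . . 4
Index 0: author = 1

Answer: cursor 1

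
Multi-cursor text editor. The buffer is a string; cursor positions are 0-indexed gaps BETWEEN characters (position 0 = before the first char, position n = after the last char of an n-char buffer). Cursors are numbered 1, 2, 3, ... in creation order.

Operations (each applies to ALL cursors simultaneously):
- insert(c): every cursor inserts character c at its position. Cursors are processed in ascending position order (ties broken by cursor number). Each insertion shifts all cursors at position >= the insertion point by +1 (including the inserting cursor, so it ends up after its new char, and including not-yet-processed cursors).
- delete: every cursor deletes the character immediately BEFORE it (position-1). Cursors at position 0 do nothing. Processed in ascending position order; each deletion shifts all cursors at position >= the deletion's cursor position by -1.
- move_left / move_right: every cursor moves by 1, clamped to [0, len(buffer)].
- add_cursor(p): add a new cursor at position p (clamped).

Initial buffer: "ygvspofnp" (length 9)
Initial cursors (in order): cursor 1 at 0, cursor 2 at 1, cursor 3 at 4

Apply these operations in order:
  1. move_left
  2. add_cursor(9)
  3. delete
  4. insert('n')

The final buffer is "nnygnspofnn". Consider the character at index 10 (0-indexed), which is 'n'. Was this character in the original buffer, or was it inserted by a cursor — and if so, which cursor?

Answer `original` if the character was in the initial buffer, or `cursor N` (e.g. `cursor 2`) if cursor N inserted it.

After op 1 (move_left): buffer="ygvspofnp" (len 9), cursors c1@0 c2@0 c3@3, authorship .........
After op 2 (add_cursor(9)): buffer="ygvspofnp" (len 9), cursors c1@0 c2@0 c3@3 c4@9, authorship .........
After op 3 (delete): buffer="ygspofn" (len 7), cursors c1@0 c2@0 c3@2 c4@7, authorship .......
After op 4 (insert('n')): buffer="nnygnspofnn" (len 11), cursors c1@2 c2@2 c3@5 c4@11, authorship 12..3.....4
Authorship (.=original, N=cursor N): 1 2 . . 3 . . . . . 4
Index 10: author = 4

Answer: cursor 4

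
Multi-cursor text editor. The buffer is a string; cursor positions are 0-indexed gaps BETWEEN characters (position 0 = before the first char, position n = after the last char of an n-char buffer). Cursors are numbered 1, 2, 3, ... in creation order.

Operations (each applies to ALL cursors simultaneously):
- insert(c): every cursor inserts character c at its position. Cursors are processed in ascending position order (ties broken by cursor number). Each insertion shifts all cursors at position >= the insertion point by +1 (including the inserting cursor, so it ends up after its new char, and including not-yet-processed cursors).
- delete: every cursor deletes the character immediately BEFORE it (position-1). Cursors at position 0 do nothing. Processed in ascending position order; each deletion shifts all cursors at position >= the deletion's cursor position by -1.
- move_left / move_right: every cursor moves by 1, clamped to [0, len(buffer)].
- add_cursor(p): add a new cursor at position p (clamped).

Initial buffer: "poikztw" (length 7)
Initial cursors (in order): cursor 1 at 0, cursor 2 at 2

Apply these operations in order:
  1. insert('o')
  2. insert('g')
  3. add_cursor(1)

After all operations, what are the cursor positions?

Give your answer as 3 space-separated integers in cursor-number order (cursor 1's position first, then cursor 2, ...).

Answer: 2 6 1

Derivation:
After op 1 (insert('o')): buffer="opooikztw" (len 9), cursors c1@1 c2@4, authorship 1..2.....
After op 2 (insert('g')): buffer="ogpoogikztw" (len 11), cursors c1@2 c2@6, authorship 11..22.....
After op 3 (add_cursor(1)): buffer="ogpoogikztw" (len 11), cursors c3@1 c1@2 c2@6, authorship 11..22.....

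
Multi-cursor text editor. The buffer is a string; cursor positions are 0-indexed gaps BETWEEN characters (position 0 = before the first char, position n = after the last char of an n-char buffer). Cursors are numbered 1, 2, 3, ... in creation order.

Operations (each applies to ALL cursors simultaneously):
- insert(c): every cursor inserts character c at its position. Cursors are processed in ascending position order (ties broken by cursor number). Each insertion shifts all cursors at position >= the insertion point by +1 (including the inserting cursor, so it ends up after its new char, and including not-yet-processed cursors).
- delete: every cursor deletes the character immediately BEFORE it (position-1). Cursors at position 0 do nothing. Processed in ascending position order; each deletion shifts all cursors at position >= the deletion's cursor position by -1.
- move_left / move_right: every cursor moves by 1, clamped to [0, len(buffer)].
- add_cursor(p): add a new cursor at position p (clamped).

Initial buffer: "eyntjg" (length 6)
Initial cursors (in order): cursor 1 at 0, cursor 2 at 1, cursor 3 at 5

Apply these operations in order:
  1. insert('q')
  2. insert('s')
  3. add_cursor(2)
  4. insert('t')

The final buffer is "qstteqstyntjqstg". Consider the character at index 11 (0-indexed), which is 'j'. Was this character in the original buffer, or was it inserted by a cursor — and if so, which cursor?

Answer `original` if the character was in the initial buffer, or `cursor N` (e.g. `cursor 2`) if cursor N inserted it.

Answer: original

Derivation:
After op 1 (insert('q')): buffer="qeqyntjqg" (len 9), cursors c1@1 c2@3 c3@8, authorship 1.2....3.
After op 2 (insert('s')): buffer="qseqsyntjqsg" (len 12), cursors c1@2 c2@5 c3@11, authorship 11.22....33.
After op 3 (add_cursor(2)): buffer="qseqsyntjqsg" (len 12), cursors c1@2 c4@2 c2@5 c3@11, authorship 11.22....33.
After op 4 (insert('t')): buffer="qstteqstyntjqstg" (len 16), cursors c1@4 c4@4 c2@8 c3@15, authorship 1114.222....333.
Authorship (.=original, N=cursor N): 1 1 1 4 . 2 2 2 . . . . 3 3 3 .
Index 11: author = original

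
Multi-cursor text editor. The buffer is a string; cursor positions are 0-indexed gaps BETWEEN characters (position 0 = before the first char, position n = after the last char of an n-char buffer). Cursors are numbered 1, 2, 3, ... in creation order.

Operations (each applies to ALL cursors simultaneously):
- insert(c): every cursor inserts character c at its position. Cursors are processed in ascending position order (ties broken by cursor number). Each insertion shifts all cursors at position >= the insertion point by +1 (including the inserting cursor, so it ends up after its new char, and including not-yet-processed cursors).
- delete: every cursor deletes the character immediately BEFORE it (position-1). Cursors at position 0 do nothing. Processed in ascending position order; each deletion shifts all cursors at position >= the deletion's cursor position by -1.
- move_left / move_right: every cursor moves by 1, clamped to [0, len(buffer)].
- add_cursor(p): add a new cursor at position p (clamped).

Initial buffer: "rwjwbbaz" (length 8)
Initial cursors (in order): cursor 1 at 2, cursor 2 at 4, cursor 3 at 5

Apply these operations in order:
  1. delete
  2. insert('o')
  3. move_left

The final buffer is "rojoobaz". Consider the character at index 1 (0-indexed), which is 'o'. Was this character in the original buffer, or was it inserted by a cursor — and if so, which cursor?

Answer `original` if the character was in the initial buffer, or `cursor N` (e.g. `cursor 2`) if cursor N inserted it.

After op 1 (delete): buffer="rjbaz" (len 5), cursors c1@1 c2@2 c3@2, authorship .....
After op 2 (insert('o')): buffer="rojoobaz" (len 8), cursors c1@2 c2@5 c3@5, authorship .1.23...
After op 3 (move_left): buffer="rojoobaz" (len 8), cursors c1@1 c2@4 c3@4, authorship .1.23...
Authorship (.=original, N=cursor N): . 1 . 2 3 . . .
Index 1: author = 1

Answer: cursor 1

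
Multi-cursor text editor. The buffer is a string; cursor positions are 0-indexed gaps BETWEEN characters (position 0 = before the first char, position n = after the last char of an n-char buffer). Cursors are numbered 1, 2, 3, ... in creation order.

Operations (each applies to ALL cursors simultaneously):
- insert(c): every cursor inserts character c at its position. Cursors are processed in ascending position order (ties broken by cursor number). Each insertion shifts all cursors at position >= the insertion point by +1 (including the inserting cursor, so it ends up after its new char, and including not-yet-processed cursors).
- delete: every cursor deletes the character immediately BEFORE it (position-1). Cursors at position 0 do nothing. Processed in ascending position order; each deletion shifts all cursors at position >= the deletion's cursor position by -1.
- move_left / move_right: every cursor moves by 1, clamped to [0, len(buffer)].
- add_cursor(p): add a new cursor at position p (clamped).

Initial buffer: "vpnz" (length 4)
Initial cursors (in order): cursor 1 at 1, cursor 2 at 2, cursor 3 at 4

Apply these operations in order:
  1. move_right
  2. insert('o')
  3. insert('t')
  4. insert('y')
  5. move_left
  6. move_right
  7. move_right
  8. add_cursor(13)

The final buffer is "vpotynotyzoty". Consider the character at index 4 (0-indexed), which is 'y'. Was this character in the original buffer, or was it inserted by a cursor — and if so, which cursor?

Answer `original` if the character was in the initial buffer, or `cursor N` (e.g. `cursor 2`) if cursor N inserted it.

Answer: cursor 1

Derivation:
After op 1 (move_right): buffer="vpnz" (len 4), cursors c1@2 c2@3 c3@4, authorship ....
After op 2 (insert('o')): buffer="vponozo" (len 7), cursors c1@3 c2@5 c3@7, authorship ..1.2.3
After op 3 (insert('t')): buffer="vpotnotzot" (len 10), cursors c1@4 c2@7 c3@10, authorship ..11.22.33
After op 4 (insert('y')): buffer="vpotynotyzoty" (len 13), cursors c1@5 c2@9 c3@13, authorship ..111.222.333
After op 5 (move_left): buffer="vpotynotyzoty" (len 13), cursors c1@4 c2@8 c3@12, authorship ..111.222.333
After op 6 (move_right): buffer="vpotynotyzoty" (len 13), cursors c1@5 c2@9 c3@13, authorship ..111.222.333
After op 7 (move_right): buffer="vpotynotyzoty" (len 13), cursors c1@6 c2@10 c3@13, authorship ..111.222.333
After op 8 (add_cursor(13)): buffer="vpotynotyzoty" (len 13), cursors c1@6 c2@10 c3@13 c4@13, authorship ..111.222.333
Authorship (.=original, N=cursor N): . . 1 1 1 . 2 2 2 . 3 3 3
Index 4: author = 1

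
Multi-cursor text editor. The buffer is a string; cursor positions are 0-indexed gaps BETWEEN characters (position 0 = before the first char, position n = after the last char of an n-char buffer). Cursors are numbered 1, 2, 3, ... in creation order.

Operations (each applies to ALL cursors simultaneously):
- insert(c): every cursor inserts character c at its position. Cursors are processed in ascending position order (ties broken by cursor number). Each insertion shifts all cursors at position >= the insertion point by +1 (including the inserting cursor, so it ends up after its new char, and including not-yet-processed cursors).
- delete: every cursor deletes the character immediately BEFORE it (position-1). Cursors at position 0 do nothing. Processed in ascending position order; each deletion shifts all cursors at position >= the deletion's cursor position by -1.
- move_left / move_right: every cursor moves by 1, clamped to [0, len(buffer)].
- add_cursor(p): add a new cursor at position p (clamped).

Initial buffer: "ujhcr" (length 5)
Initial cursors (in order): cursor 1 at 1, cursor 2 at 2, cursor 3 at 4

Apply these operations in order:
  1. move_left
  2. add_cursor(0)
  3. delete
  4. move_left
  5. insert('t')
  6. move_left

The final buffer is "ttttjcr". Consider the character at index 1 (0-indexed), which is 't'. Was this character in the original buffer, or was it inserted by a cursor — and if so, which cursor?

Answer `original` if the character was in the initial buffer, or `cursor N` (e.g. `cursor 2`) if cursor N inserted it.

Answer: cursor 2

Derivation:
After op 1 (move_left): buffer="ujhcr" (len 5), cursors c1@0 c2@1 c3@3, authorship .....
After op 2 (add_cursor(0)): buffer="ujhcr" (len 5), cursors c1@0 c4@0 c2@1 c3@3, authorship .....
After op 3 (delete): buffer="jcr" (len 3), cursors c1@0 c2@0 c4@0 c3@1, authorship ...
After op 4 (move_left): buffer="jcr" (len 3), cursors c1@0 c2@0 c3@0 c4@0, authorship ...
After op 5 (insert('t')): buffer="ttttjcr" (len 7), cursors c1@4 c2@4 c3@4 c4@4, authorship 1234...
After op 6 (move_left): buffer="ttttjcr" (len 7), cursors c1@3 c2@3 c3@3 c4@3, authorship 1234...
Authorship (.=original, N=cursor N): 1 2 3 4 . . .
Index 1: author = 2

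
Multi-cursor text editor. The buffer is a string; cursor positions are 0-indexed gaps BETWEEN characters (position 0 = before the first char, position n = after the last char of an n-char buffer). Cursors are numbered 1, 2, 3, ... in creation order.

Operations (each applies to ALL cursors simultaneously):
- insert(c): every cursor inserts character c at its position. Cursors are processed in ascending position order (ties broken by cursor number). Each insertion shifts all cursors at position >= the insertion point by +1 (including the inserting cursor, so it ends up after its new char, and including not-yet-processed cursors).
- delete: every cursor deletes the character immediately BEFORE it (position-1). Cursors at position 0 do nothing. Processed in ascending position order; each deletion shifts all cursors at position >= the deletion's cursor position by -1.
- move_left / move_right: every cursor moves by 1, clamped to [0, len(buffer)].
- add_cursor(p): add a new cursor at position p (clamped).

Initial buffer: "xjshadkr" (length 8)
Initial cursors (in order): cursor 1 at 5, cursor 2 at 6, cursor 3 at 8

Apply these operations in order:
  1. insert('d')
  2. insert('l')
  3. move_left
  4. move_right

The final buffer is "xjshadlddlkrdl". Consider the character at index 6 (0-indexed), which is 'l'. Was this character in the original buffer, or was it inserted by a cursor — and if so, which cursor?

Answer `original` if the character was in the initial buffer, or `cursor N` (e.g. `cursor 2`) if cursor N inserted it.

After op 1 (insert('d')): buffer="xjshadddkrd" (len 11), cursors c1@6 c2@8 c3@11, authorship .....1.2..3
After op 2 (insert('l')): buffer="xjshadlddlkrdl" (len 14), cursors c1@7 c2@10 c3@14, authorship .....11.22..33
After op 3 (move_left): buffer="xjshadlddlkrdl" (len 14), cursors c1@6 c2@9 c3@13, authorship .....11.22..33
After op 4 (move_right): buffer="xjshadlddlkrdl" (len 14), cursors c1@7 c2@10 c3@14, authorship .....11.22..33
Authorship (.=original, N=cursor N): . . . . . 1 1 . 2 2 . . 3 3
Index 6: author = 1

Answer: cursor 1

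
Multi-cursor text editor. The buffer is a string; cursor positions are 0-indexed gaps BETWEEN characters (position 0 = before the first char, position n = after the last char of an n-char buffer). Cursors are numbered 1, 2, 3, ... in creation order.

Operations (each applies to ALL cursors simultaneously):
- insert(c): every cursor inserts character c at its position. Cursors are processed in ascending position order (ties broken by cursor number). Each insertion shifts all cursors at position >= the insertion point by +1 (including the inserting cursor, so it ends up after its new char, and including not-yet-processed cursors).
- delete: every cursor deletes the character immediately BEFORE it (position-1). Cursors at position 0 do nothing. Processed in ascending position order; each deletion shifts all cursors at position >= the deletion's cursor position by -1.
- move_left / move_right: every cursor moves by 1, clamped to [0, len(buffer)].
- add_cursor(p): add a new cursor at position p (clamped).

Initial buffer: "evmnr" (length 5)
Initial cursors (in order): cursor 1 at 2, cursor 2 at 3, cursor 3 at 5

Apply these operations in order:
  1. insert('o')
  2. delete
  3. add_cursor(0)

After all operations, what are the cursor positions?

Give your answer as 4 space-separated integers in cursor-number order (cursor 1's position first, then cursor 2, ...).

After op 1 (insert('o')): buffer="evomonro" (len 8), cursors c1@3 c2@5 c3@8, authorship ..1.2..3
After op 2 (delete): buffer="evmnr" (len 5), cursors c1@2 c2@3 c3@5, authorship .....
After op 3 (add_cursor(0)): buffer="evmnr" (len 5), cursors c4@0 c1@2 c2@3 c3@5, authorship .....

Answer: 2 3 5 0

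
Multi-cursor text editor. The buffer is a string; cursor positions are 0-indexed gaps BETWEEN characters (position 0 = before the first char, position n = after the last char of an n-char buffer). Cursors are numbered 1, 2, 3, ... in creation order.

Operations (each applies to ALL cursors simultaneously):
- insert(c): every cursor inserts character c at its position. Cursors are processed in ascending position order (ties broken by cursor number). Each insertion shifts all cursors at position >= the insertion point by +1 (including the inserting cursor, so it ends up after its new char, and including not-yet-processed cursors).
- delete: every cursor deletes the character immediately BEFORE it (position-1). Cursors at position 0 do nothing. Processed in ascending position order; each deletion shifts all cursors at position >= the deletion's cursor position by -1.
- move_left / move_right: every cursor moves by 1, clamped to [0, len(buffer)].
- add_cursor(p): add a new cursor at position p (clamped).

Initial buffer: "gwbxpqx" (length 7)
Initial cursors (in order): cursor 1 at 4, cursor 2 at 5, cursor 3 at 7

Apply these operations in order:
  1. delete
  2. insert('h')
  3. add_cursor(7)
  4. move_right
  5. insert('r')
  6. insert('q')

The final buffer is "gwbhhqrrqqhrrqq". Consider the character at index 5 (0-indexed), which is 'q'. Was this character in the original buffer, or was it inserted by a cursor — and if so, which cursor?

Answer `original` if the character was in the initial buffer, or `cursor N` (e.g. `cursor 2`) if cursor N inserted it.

After op 1 (delete): buffer="gwbq" (len 4), cursors c1@3 c2@3 c3@4, authorship ....
After op 2 (insert('h')): buffer="gwbhhqh" (len 7), cursors c1@5 c2@5 c3@7, authorship ...12.3
After op 3 (add_cursor(7)): buffer="gwbhhqh" (len 7), cursors c1@5 c2@5 c3@7 c4@7, authorship ...12.3
After op 4 (move_right): buffer="gwbhhqh" (len 7), cursors c1@6 c2@6 c3@7 c4@7, authorship ...12.3
After op 5 (insert('r')): buffer="gwbhhqrrhrr" (len 11), cursors c1@8 c2@8 c3@11 c4@11, authorship ...12.12334
After op 6 (insert('q')): buffer="gwbhhqrrqqhrrqq" (len 15), cursors c1@10 c2@10 c3@15 c4@15, authorship ...12.121233434
Authorship (.=original, N=cursor N): . . . 1 2 . 1 2 1 2 3 3 4 3 4
Index 5: author = original

Answer: original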